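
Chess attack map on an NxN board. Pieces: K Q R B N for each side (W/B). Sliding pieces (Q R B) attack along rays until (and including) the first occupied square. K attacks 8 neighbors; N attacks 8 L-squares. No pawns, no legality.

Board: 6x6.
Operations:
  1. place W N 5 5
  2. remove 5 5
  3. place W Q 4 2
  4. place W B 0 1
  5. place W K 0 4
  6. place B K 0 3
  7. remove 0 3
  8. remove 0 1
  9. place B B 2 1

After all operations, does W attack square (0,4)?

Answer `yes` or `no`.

Op 1: place WN@(5,5)
Op 2: remove (5,5)
Op 3: place WQ@(4,2)
Op 4: place WB@(0,1)
Op 5: place WK@(0,4)
Op 6: place BK@(0,3)
Op 7: remove (0,3)
Op 8: remove (0,1)
Op 9: place BB@(2,1)
Per-piece attacks for W:
  WK@(0,4): attacks (0,5) (0,3) (1,4) (1,5) (1,3)
  WQ@(4,2): attacks (4,3) (4,4) (4,5) (4,1) (4,0) (5,2) (3,2) (2,2) (1,2) (0,2) (5,3) (5,1) (3,3) (2,4) (1,5) (3,1) (2,0)
W attacks (0,4): no

Answer: no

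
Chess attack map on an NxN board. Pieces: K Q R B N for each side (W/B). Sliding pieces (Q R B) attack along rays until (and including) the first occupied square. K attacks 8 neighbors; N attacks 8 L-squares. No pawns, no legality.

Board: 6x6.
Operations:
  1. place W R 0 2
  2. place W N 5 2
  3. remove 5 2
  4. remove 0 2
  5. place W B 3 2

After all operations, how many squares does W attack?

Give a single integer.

Op 1: place WR@(0,2)
Op 2: place WN@(5,2)
Op 3: remove (5,2)
Op 4: remove (0,2)
Op 5: place WB@(3,2)
Per-piece attacks for W:
  WB@(3,2): attacks (4,3) (5,4) (4,1) (5,0) (2,3) (1,4) (0,5) (2,1) (1,0)
Union (9 distinct): (0,5) (1,0) (1,4) (2,1) (2,3) (4,1) (4,3) (5,0) (5,4)

Answer: 9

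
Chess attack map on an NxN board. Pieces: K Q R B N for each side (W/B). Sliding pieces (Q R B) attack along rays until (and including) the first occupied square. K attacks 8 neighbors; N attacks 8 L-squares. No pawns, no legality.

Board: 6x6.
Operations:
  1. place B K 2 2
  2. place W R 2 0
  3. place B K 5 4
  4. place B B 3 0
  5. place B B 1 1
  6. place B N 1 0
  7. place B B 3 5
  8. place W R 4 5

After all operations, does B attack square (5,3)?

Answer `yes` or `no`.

Answer: yes

Derivation:
Op 1: place BK@(2,2)
Op 2: place WR@(2,0)
Op 3: place BK@(5,4)
Op 4: place BB@(3,0)
Op 5: place BB@(1,1)
Op 6: place BN@(1,0)
Op 7: place BB@(3,5)
Op 8: place WR@(4,5)
Per-piece attacks for B:
  BN@(1,0): attacks (2,2) (3,1) (0,2)
  BB@(1,1): attacks (2,2) (2,0) (0,2) (0,0) [ray(1,1) blocked at (2,2); ray(1,-1) blocked at (2,0)]
  BK@(2,2): attacks (2,3) (2,1) (3,2) (1,2) (3,3) (3,1) (1,3) (1,1)
  BB@(3,0): attacks (4,1) (5,2) (2,1) (1,2) (0,3)
  BB@(3,5): attacks (4,4) (5,3) (2,4) (1,3) (0,2)
  BK@(5,4): attacks (5,5) (5,3) (4,4) (4,5) (4,3)
B attacks (5,3): yes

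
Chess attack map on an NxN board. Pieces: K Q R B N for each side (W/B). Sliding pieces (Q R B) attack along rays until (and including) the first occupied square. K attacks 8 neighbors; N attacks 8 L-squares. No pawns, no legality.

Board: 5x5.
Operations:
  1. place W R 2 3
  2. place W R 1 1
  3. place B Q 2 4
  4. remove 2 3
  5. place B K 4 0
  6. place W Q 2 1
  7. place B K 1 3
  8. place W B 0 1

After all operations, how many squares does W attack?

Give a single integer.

Op 1: place WR@(2,3)
Op 2: place WR@(1,1)
Op 3: place BQ@(2,4)
Op 4: remove (2,3)
Op 5: place BK@(4,0)
Op 6: place WQ@(2,1)
Op 7: place BK@(1,3)
Op 8: place WB@(0,1)
Per-piece attacks for W:
  WB@(0,1): attacks (1,2) (2,3) (3,4) (1,0)
  WR@(1,1): attacks (1,2) (1,3) (1,0) (2,1) (0,1) [ray(0,1) blocked at (1,3); ray(1,0) blocked at (2,1); ray(-1,0) blocked at (0,1)]
  WQ@(2,1): attacks (2,2) (2,3) (2,4) (2,0) (3,1) (4,1) (1,1) (3,2) (4,3) (3,0) (1,2) (0,3) (1,0) [ray(0,1) blocked at (2,4); ray(-1,0) blocked at (1,1)]
Union (17 distinct): (0,1) (0,3) (1,0) (1,1) (1,2) (1,3) (2,0) (2,1) (2,2) (2,3) (2,4) (3,0) (3,1) (3,2) (3,4) (4,1) (4,3)

Answer: 17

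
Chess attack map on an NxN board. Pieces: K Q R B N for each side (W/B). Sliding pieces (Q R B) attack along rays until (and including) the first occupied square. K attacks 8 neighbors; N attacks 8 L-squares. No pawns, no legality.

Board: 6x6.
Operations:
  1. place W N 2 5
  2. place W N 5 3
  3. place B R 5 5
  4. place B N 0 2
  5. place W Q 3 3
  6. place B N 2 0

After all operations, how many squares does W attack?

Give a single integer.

Answer: 23

Derivation:
Op 1: place WN@(2,5)
Op 2: place WN@(5,3)
Op 3: place BR@(5,5)
Op 4: place BN@(0,2)
Op 5: place WQ@(3,3)
Op 6: place BN@(2,0)
Per-piece attacks for W:
  WN@(2,5): attacks (3,3) (4,4) (1,3) (0,4)
  WQ@(3,3): attacks (3,4) (3,5) (3,2) (3,1) (3,0) (4,3) (5,3) (2,3) (1,3) (0,3) (4,4) (5,5) (4,2) (5,1) (2,4) (1,5) (2,2) (1,1) (0,0) [ray(1,0) blocked at (5,3); ray(1,1) blocked at (5,5)]
  WN@(5,3): attacks (4,5) (3,4) (4,1) (3,2)
Union (23 distinct): (0,0) (0,3) (0,4) (1,1) (1,3) (1,5) (2,2) (2,3) (2,4) (3,0) (3,1) (3,2) (3,3) (3,4) (3,5) (4,1) (4,2) (4,3) (4,4) (4,5) (5,1) (5,3) (5,5)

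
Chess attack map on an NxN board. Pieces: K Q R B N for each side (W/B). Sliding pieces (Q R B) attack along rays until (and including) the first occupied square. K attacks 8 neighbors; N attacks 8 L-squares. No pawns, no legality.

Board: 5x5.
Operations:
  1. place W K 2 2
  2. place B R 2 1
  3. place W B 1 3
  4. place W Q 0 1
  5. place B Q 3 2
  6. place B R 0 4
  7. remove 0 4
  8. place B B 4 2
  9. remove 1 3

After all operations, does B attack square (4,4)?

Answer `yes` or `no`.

Op 1: place WK@(2,2)
Op 2: place BR@(2,1)
Op 3: place WB@(1,3)
Op 4: place WQ@(0,1)
Op 5: place BQ@(3,2)
Op 6: place BR@(0,4)
Op 7: remove (0,4)
Op 8: place BB@(4,2)
Op 9: remove (1,3)
Per-piece attacks for B:
  BR@(2,1): attacks (2,2) (2,0) (3,1) (4,1) (1,1) (0,1) [ray(0,1) blocked at (2,2); ray(-1,0) blocked at (0,1)]
  BQ@(3,2): attacks (3,3) (3,4) (3,1) (3,0) (4,2) (2,2) (4,3) (4,1) (2,3) (1,4) (2,1) [ray(1,0) blocked at (4,2); ray(-1,0) blocked at (2,2); ray(-1,-1) blocked at (2,1)]
  BB@(4,2): attacks (3,3) (2,4) (3,1) (2,0)
B attacks (4,4): no

Answer: no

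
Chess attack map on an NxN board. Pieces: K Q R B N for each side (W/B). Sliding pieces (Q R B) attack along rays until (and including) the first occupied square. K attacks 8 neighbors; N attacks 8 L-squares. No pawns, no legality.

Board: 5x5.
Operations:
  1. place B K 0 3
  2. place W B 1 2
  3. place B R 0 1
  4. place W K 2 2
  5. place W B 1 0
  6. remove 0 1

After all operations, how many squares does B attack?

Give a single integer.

Answer: 5

Derivation:
Op 1: place BK@(0,3)
Op 2: place WB@(1,2)
Op 3: place BR@(0,1)
Op 4: place WK@(2,2)
Op 5: place WB@(1,0)
Op 6: remove (0,1)
Per-piece attacks for B:
  BK@(0,3): attacks (0,4) (0,2) (1,3) (1,4) (1,2)
Union (5 distinct): (0,2) (0,4) (1,2) (1,3) (1,4)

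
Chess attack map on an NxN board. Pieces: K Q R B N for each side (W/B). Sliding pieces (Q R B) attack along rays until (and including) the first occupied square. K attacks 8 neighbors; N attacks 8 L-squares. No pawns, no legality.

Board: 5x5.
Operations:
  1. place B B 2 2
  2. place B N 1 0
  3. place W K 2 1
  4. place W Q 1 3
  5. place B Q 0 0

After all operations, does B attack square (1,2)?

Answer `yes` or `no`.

Op 1: place BB@(2,2)
Op 2: place BN@(1,0)
Op 3: place WK@(2,1)
Op 4: place WQ@(1,3)
Op 5: place BQ@(0,0)
Per-piece attacks for B:
  BQ@(0,0): attacks (0,1) (0,2) (0,3) (0,4) (1,0) (1,1) (2,2) [ray(1,0) blocked at (1,0); ray(1,1) blocked at (2,2)]
  BN@(1,0): attacks (2,2) (3,1) (0,2)
  BB@(2,2): attacks (3,3) (4,4) (3,1) (4,0) (1,3) (1,1) (0,0) [ray(-1,1) blocked at (1,3); ray(-1,-1) blocked at (0,0)]
B attacks (1,2): no

Answer: no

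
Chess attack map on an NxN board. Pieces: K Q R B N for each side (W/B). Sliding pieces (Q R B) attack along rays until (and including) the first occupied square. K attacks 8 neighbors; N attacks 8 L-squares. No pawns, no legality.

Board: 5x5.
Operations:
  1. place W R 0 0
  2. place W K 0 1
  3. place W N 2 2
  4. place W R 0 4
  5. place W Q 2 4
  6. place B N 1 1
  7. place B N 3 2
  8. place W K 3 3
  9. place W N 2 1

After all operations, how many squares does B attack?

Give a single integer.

Op 1: place WR@(0,0)
Op 2: place WK@(0,1)
Op 3: place WN@(2,2)
Op 4: place WR@(0,4)
Op 5: place WQ@(2,4)
Op 6: place BN@(1,1)
Op 7: place BN@(3,2)
Op 8: place WK@(3,3)
Op 9: place WN@(2,1)
Per-piece attacks for B:
  BN@(1,1): attacks (2,3) (3,2) (0,3) (3,0)
  BN@(3,2): attacks (4,4) (2,4) (1,3) (4,0) (2,0) (1,1)
Union (10 distinct): (0,3) (1,1) (1,3) (2,0) (2,3) (2,4) (3,0) (3,2) (4,0) (4,4)

Answer: 10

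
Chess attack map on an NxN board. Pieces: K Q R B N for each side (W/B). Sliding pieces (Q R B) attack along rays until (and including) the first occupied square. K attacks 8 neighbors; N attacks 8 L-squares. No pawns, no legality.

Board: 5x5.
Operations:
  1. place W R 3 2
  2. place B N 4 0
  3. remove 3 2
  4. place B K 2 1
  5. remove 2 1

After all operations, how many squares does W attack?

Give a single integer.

Answer: 0

Derivation:
Op 1: place WR@(3,2)
Op 2: place BN@(4,0)
Op 3: remove (3,2)
Op 4: place BK@(2,1)
Op 5: remove (2,1)
Per-piece attacks for W:
Union (0 distinct): (none)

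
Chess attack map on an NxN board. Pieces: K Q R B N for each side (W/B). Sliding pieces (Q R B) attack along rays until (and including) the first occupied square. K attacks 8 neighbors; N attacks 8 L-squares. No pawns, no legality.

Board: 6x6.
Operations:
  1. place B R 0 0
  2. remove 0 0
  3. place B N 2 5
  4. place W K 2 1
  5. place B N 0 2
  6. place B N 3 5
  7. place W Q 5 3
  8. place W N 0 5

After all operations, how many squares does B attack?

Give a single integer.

Answer: 10

Derivation:
Op 1: place BR@(0,0)
Op 2: remove (0,0)
Op 3: place BN@(2,5)
Op 4: place WK@(2,1)
Op 5: place BN@(0,2)
Op 6: place BN@(3,5)
Op 7: place WQ@(5,3)
Op 8: place WN@(0,5)
Per-piece attacks for B:
  BN@(0,2): attacks (1,4) (2,3) (1,0) (2,1)
  BN@(2,5): attacks (3,3) (4,4) (1,3) (0,4)
  BN@(3,5): attacks (4,3) (5,4) (2,3) (1,4)
Union (10 distinct): (0,4) (1,0) (1,3) (1,4) (2,1) (2,3) (3,3) (4,3) (4,4) (5,4)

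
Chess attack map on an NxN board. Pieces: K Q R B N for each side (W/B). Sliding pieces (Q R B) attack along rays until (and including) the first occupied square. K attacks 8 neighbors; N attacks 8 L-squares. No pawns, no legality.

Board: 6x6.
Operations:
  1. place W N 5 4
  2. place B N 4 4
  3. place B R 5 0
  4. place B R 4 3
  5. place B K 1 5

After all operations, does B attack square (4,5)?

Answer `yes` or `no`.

Answer: no

Derivation:
Op 1: place WN@(5,4)
Op 2: place BN@(4,4)
Op 3: place BR@(5,0)
Op 4: place BR@(4,3)
Op 5: place BK@(1,5)
Per-piece attacks for B:
  BK@(1,5): attacks (1,4) (2,5) (0,5) (2,4) (0,4)
  BR@(4,3): attacks (4,4) (4,2) (4,1) (4,0) (5,3) (3,3) (2,3) (1,3) (0,3) [ray(0,1) blocked at (4,4)]
  BN@(4,4): attacks (2,5) (5,2) (3,2) (2,3)
  BR@(5,0): attacks (5,1) (5,2) (5,3) (5,4) (4,0) (3,0) (2,0) (1,0) (0,0) [ray(0,1) blocked at (5,4)]
B attacks (4,5): no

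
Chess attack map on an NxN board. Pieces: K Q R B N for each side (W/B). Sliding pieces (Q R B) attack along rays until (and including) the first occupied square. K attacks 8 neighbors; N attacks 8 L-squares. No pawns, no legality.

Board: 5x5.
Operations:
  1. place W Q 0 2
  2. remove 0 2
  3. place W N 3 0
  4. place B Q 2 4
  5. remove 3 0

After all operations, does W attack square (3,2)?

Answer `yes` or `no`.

Answer: no

Derivation:
Op 1: place WQ@(0,2)
Op 2: remove (0,2)
Op 3: place WN@(3,0)
Op 4: place BQ@(2,4)
Op 5: remove (3,0)
Per-piece attacks for W:
W attacks (3,2): no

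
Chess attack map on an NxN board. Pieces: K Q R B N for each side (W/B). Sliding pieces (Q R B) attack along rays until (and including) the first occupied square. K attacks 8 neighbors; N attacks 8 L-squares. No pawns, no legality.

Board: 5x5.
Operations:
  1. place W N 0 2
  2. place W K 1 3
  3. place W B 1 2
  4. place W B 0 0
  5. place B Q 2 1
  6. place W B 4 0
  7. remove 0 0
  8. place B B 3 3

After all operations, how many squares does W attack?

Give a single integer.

Op 1: place WN@(0,2)
Op 2: place WK@(1,3)
Op 3: place WB@(1,2)
Op 4: place WB@(0,0)
Op 5: place BQ@(2,1)
Op 6: place WB@(4,0)
Op 7: remove (0,0)
Op 8: place BB@(3,3)
Per-piece attacks for W:
  WN@(0,2): attacks (1,4) (2,3) (1,0) (2,1)
  WB@(1,2): attacks (2,3) (3,4) (2,1) (0,3) (0,1) [ray(1,-1) blocked at (2,1)]
  WK@(1,3): attacks (1,4) (1,2) (2,3) (0,3) (2,4) (2,2) (0,4) (0,2)
  WB@(4,0): attacks (3,1) (2,2) (1,3) [ray(-1,1) blocked at (1,3)]
Union (14 distinct): (0,1) (0,2) (0,3) (0,4) (1,0) (1,2) (1,3) (1,4) (2,1) (2,2) (2,3) (2,4) (3,1) (3,4)

Answer: 14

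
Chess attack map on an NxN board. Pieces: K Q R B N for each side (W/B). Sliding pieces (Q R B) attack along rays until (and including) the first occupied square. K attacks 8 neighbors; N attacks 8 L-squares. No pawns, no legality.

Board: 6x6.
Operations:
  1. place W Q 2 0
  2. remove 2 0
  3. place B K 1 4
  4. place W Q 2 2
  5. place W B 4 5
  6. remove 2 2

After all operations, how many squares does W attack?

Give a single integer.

Op 1: place WQ@(2,0)
Op 2: remove (2,0)
Op 3: place BK@(1,4)
Op 4: place WQ@(2,2)
Op 5: place WB@(4,5)
Op 6: remove (2,2)
Per-piece attacks for W:
  WB@(4,5): attacks (5,4) (3,4) (2,3) (1,2) (0,1)
Union (5 distinct): (0,1) (1,2) (2,3) (3,4) (5,4)

Answer: 5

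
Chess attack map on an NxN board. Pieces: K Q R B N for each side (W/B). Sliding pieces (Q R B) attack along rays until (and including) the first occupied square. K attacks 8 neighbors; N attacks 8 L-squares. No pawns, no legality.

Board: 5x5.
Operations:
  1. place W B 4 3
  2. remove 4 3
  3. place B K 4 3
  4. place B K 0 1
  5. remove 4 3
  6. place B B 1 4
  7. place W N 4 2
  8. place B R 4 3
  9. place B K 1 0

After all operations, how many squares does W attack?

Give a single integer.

Answer: 4

Derivation:
Op 1: place WB@(4,3)
Op 2: remove (4,3)
Op 3: place BK@(4,3)
Op 4: place BK@(0,1)
Op 5: remove (4,3)
Op 6: place BB@(1,4)
Op 7: place WN@(4,2)
Op 8: place BR@(4,3)
Op 9: place BK@(1,0)
Per-piece attacks for W:
  WN@(4,2): attacks (3,4) (2,3) (3,0) (2,1)
Union (4 distinct): (2,1) (2,3) (3,0) (3,4)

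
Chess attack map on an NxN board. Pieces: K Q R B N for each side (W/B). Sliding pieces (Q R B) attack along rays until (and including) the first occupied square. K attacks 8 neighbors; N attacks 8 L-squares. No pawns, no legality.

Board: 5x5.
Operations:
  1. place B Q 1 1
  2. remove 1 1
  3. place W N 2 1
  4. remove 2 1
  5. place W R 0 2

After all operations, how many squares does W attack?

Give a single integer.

Answer: 8

Derivation:
Op 1: place BQ@(1,1)
Op 2: remove (1,1)
Op 3: place WN@(2,1)
Op 4: remove (2,1)
Op 5: place WR@(0,2)
Per-piece attacks for W:
  WR@(0,2): attacks (0,3) (0,4) (0,1) (0,0) (1,2) (2,2) (3,2) (4,2)
Union (8 distinct): (0,0) (0,1) (0,3) (0,4) (1,2) (2,2) (3,2) (4,2)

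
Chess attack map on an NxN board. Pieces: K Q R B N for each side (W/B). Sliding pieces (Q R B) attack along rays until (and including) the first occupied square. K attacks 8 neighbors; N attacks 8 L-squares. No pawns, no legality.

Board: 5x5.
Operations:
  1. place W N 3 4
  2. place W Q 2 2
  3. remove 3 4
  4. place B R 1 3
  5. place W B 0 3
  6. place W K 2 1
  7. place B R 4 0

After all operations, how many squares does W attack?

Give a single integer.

Op 1: place WN@(3,4)
Op 2: place WQ@(2,2)
Op 3: remove (3,4)
Op 4: place BR@(1,3)
Op 5: place WB@(0,3)
Op 6: place WK@(2,1)
Op 7: place BR@(4,0)
Per-piece attacks for W:
  WB@(0,3): attacks (1,4) (1,2) (2,1) [ray(1,-1) blocked at (2,1)]
  WK@(2,1): attacks (2,2) (2,0) (3,1) (1,1) (3,2) (3,0) (1,2) (1,0)
  WQ@(2,2): attacks (2,3) (2,4) (2,1) (3,2) (4,2) (1,2) (0,2) (3,3) (4,4) (3,1) (4,0) (1,3) (1,1) (0,0) [ray(0,-1) blocked at (2,1); ray(1,-1) blocked at (4,0); ray(-1,1) blocked at (1,3)]
Union (19 distinct): (0,0) (0,2) (1,0) (1,1) (1,2) (1,3) (1,4) (2,0) (2,1) (2,2) (2,3) (2,4) (3,0) (3,1) (3,2) (3,3) (4,0) (4,2) (4,4)

Answer: 19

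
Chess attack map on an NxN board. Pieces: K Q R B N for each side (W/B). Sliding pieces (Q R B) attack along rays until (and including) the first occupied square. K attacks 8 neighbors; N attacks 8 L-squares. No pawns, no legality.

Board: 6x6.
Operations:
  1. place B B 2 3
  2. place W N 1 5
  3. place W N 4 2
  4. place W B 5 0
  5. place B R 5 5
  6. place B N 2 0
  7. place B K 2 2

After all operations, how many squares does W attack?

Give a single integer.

Answer: 9

Derivation:
Op 1: place BB@(2,3)
Op 2: place WN@(1,5)
Op 3: place WN@(4,2)
Op 4: place WB@(5,0)
Op 5: place BR@(5,5)
Op 6: place BN@(2,0)
Op 7: place BK@(2,2)
Per-piece attacks for W:
  WN@(1,5): attacks (2,3) (3,4) (0,3)
  WN@(4,2): attacks (5,4) (3,4) (2,3) (5,0) (3,0) (2,1)
  WB@(5,0): attacks (4,1) (3,2) (2,3) [ray(-1,1) blocked at (2,3)]
Union (9 distinct): (0,3) (2,1) (2,3) (3,0) (3,2) (3,4) (4,1) (5,0) (5,4)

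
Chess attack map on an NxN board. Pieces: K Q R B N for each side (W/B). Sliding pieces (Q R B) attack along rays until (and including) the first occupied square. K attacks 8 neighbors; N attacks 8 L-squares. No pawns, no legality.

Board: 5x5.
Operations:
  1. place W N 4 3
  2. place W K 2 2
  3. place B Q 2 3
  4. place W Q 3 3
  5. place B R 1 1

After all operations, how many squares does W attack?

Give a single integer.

Answer: 15

Derivation:
Op 1: place WN@(4,3)
Op 2: place WK@(2,2)
Op 3: place BQ@(2,3)
Op 4: place WQ@(3,3)
Op 5: place BR@(1,1)
Per-piece attacks for W:
  WK@(2,2): attacks (2,3) (2,1) (3,2) (1,2) (3,3) (3,1) (1,3) (1,1)
  WQ@(3,3): attacks (3,4) (3,2) (3,1) (3,0) (4,3) (2,3) (4,4) (4,2) (2,4) (2,2) [ray(1,0) blocked at (4,3); ray(-1,0) blocked at (2,3); ray(-1,-1) blocked at (2,2)]
  WN@(4,3): attacks (2,4) (3,1) (2,2)
Union (15 distinct): (1,1) (1,2) (1,3) (2,1) (2,2) (2,3) (2,4) (3,0) (3,1) (3,2) (3,3) (3,4) (4,2) (4,3) (4,4)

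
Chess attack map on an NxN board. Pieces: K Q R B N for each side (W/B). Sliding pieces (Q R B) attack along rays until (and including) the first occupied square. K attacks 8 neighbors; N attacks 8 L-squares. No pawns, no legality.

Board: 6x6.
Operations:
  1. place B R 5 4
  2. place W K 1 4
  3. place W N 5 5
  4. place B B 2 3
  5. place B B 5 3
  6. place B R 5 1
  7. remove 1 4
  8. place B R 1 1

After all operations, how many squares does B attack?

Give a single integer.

Answer: 25

Derivation:
Op 1: place BR@(5,4)
Op 2: place WK@(1,4)
Op 3: place WN@(5,5)
Op 4: place BB@(2,3)
Op 5: place BB@(5,3)
Op 6: place BR@(5,1)
Op 7: remove (1,4)
Op 8: place BR@(1,1)
Per-piece attacks for B:
  BR@(1,1): attacks (1,2) (1,3) (1,4) (1,5) (1,0) (2,1) (3,1) (4,1) (5,1) (0,1) [ray(1,0) blocked at (5,1)]
  BB@(2,3): attacks (3,4) (4,5) (3,2) (4,1) (5,0) (1,4) (0,5) (1,2) (0,1)
  BR@(5,1): attacks (5,2) (5,3) (5,0) (4,1) (3,1) (2,1) (1,1) [ray(0,1) blocked at (5,3); ray(-1,0) blocked at (1,1)]
  BB@(5,3): attacks (4,4) (3,5) (4,2) (3,1) (2,0)
  BR@(5,4): attacks (5,5) (5,3) (4,4) (3,4) (2,4) (1,4) (0,4) [ray(0,1) blocked at (5,5); ray(0,-1) blocked at (5,3)]
Union (25 distinct): (0,1) (0,4) (0,5) (1,0) (1,1) (1,2) (1,3) (1,4) (1,5) (2,0) (2,1) (2,4) (3,1) (3,2) (3,4) (3,5) (4,1) (4,2) (4,4) (4,5) (5,0) (5,1) (5,2) (5,3) (5,5)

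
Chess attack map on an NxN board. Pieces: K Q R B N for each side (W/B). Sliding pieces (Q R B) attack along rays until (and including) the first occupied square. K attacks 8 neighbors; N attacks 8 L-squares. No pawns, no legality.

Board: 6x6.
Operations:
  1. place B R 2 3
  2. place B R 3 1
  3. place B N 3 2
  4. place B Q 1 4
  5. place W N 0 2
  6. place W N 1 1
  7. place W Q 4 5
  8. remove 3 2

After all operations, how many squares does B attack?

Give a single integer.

Op 1: place BR@(2,3)
Op 2: place BR@(3,1)
Op 3: place BN@(3,2)
Op 4: place BQ@(1,4)
Op 5: place WN@(0,2)
Op 6: place WN@(1,1)
Op 7: place WQ@(4,5)
Op 8: remove (3,2)
Per-piece attacks for B:
  BQ@(1,4): attacks (1,5) (1,3) (1,2) (1,1) (2,4) (3,4) (4,4) (5,4) (0,4) (2,5) (2,3) (0,5) (0,3) [ray(0,-1) blocked at (1,1); ray(1,-1) blocked at (2,3)]
  BR@(2,3): attacks (2,4) (2,5) (2,2) (2,1) (2,0) (3,3) (4,3) (5,3) (1,3) (0,3)
  BR@(3,1): attacks (3,2) (3,3) (3,4) (3,5) (3,0) (4,1) (5,1) (2,1) (1,1) [ray(-1,0) blocked at (1,1)]
Union (24 distinct): (0,3) (0,4) (0,5) (1,1) (1,2) (1,3) (1,5) (2,0) (2,1) (2,2) (2,3) (2,4) (2,5) (3,0) (3,2) (3,3) (3,4) (3,5) (4,1) (4,3) (4,4) (5,1) (5,3) (5,4)

Answer: 24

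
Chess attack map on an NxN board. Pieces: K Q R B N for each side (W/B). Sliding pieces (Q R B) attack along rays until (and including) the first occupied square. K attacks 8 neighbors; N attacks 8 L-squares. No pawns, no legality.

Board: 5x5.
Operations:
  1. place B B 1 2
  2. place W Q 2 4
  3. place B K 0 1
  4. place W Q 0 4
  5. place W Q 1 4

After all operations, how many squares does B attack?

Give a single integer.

Answer: 11

Derivation:
Op 1: place BB@(1,2)
Op 2: place WQ@(2,4)
Op 3: place BK@(0,1)
Op 4: place WQ@(0,4)
Op 5: place WQ@(1,4)
Per-piece attacks for B:
  BK@(0,1): attacks (0,2) (0,0) (1,1) (1,2) (1,0)
  BB@(1,2): attacks (2,3) (3,4) (2,1) (3,0) (0,3) (0,1) [ray(-1,-1) blocked at (0,1)]
Union (11 distinct): (0,0) (0,1) (0,2) (0,3) (1,0) (1,1) (1,2) (2,1) (2,3) (3,0) (3,4)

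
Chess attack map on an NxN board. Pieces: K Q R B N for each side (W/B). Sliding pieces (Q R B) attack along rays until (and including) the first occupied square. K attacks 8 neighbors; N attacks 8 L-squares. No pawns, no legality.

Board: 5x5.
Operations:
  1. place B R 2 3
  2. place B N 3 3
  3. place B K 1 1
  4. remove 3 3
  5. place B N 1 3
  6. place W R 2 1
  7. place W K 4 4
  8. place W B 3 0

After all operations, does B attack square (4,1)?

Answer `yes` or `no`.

Op 1: place BR@(2,3)
Op 2: place BN@(3,3)
Op 3: place BK@(1,1)
Op 4: remove (3,3)
Op 5: place BN@(1,3)
Op 6: place WR@(2,1)
Op 7: place WK@(4,4)
Op 8: place WB@(3,0)
Per-piece attacks for B:
  BK@(1,1): attacks (1,2) (1,0) (2,1) (0,1) (2,2) (2,0) (0,2) (0,0)
  BN@(1,3): attacks (3,4) (2,1) (3,2) (0,1)
  BR@(2,3): attacks (2,4) (2,2) (2,1) (3,3) (4,3) (1,3) [ray(0,-1) blocked at (2,1); ray(-1,0) blocked at (1,3)]
B attacks (4,1): no

Answer: no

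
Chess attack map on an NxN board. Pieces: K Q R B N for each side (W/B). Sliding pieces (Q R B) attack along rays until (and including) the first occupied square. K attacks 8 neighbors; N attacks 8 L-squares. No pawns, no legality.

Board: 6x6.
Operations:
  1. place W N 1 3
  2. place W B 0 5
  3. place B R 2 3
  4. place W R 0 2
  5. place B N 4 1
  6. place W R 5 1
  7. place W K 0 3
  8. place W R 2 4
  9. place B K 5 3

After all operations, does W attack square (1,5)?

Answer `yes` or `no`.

Answer: no

Derivation:
Op 1: place WN@(1,3)
Op 2: place WB@(0,5)
Op 3: place BR@(2,3)
Op 4: place WR@(0,2)
Op 5: place BN@(4,1)
Op 6: place WR@(5,1)
Op 7: place WK@(0,3)
Op 8: place WR@(2,4)
Op 9: place BK@(5,3)
Per-piece attacks for W:
  WR@(0,2): attacks (0,3) (0,1) (0,0) (1,2) (2,2) (3,2) (4,2) (5,2) [ray(0,1) blocked at (0,3)]
  WK@(0,3): attacks (0,4) (0,2) (1,3) (1,4) (1,2)
  WB@(0,5): attacks (1,4) (2,3) [ray(1,-1) blocked at (2,3)]
  WN@(1,3): attacks (2,5) (3,4) (0,5) (2,1) (3,2) (0,1)
  WR@(2,4): attacks (2,5) (2,3) (3,4) (4,4) (5,4) (1,4) (0,4) [ray(0,-1) blocked at (2,3)]
  WR@(5,1): attacks (5,2) (5,3) (5,0) (4,1) [ray(0,1) blocked at (5,3); ray(-1,0) blocked at (4,1)]
W attacks (1,5): no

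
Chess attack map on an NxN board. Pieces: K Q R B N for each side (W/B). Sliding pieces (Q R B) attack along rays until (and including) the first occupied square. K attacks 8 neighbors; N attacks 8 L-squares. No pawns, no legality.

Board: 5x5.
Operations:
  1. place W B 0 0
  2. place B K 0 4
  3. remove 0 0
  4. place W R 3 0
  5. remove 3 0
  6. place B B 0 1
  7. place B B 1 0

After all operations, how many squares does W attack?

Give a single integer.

Op 1: place WB@(0,0)
Op 2: place BK@(0,4)
Op 3: remove (0,0)
Op 4: place WR@(3,0)
Op 5: remove (3,0)
Op 6: place BB@(0,1)
Op 7: place BB@(1,0)
Per-piece attacks for W:
Union (0 distinct): (none)

Answer: 0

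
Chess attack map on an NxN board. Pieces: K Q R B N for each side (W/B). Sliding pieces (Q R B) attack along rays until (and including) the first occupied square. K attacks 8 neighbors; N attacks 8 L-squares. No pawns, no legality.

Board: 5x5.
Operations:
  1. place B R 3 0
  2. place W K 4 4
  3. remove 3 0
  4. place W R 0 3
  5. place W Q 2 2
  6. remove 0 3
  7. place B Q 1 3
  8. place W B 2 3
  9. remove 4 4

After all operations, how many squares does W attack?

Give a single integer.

Answer: 18

Derivation:
Op 1: place BR@(3,0)
Op 2: place WK@(4,4)
Op 3: remove (3,0)
Op 4: place WR@(0,3)
Op 5: place WQ@(2,2)
Op 6: remove (0,3)
Op 7: place BQ@(1,3)
Op 8: place WB@(2,3)
Op 9: remove (4,4)
Per-piece attacks for W:
  WQ@(2,2): attacks (2,3) (2,1) (2,0) (3,2) (4,2) (1,2) (0,2) (3,3) (4,4) (3,1) (4,0) (1,3) (1,1) (0,0) [ray(0,1) blocked at (2,3); ray(-1,1) blocked at (1,3)]
  WB@(2,3): attacks (3,4) (3,2) (4,1) (1,4) (1,2) (0,1)
Union (18 distinct): (0,0) (0,1) (0,2) (1,1) (1,2) (1,3) (1,4) (2,0) (2,1) (2,3) (3,1) (3,2) (3,3) (3,4) (4,0) (4,1) (4,2) (4,4)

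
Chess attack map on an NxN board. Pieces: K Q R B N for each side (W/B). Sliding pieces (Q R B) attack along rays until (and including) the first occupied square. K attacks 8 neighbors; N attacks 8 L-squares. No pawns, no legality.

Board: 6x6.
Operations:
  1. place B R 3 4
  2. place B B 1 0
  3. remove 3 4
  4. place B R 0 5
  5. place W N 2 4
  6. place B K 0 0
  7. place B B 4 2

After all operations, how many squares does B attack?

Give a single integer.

Op 1: place BR@(3,4)
Op 2: place BB@(1,0)
Op 3: remove (3,4)
Op 4: place BR@(0,5)
Op 5: place WN@(2,4)
Op 6: place BK@(0,0)
Op 7: place BB@(4,2)
Per-piece attacks for B:
  BK@(0,0): attacks (0,1) (1,0) (1,1)
  BR@(0,5): attacks (0,4) (0,3) (0,2) (0,1) (0,0) (1,5) (2,5) (3,5) (4,5) (5,5) [ray(0,-1) blocked at (0,0)]
  BB@(1,0): attacks (2,1) (3,2) (4,3) (5,4) (0,1)
  BB@(4,2): attacks (5,3) (5,1) (3,3) (2,4) (3,1) (2,0) [ray(-1,1) blocked at (2,4)]
Union (22 distinct): (0,0) (0,1) (0,2) (0,3) (0,4) (1,0) (1,1) (1,5) (2,0) (2,1) (2,4) (2,5) (3,1) (3,2) (3,3) (3,5) (4,3) (4,5) (5,1) (5,3) (5,4) (5,5)

Answer: 22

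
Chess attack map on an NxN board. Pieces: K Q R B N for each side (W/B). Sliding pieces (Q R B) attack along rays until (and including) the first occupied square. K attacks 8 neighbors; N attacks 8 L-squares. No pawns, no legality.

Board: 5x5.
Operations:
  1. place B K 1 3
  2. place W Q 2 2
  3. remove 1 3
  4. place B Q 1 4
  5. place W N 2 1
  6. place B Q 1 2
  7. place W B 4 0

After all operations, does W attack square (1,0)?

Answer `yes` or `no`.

Answer: no

Derivation:
Op 1: place BK@(1,3)
Op 2: place WQ@(2,2)
Op 3: remove (1,3)
Op 4: place BQ@(1,4)
Op 5: place WN@(2,1)
Op 6: place BQ@(1,2)
Op 7: place WB@(4,0)
Per-piece attacks for W:
  WN@(2,1): attacks (3,3) (4,2) (1,3) (0,2) (4,0) (0,0)
  WQ@(2,2): attacks (2,3) (2,4) (2,1) (3,2) (4,2) (1,2) (3,3) (4,4) (3,1) (4,0) (1,3) (0,4) (1,1) (0,0) [ray(0,-1) blocked at (2,1); ray(-1,0) blocked at (1,2); ray(1,-1) blocked at (4,0)]
  WB@(4,0): attacks (3,1) (2,2) [ray(-1,1) blocked at (2,2)]
W attacks (1,0): no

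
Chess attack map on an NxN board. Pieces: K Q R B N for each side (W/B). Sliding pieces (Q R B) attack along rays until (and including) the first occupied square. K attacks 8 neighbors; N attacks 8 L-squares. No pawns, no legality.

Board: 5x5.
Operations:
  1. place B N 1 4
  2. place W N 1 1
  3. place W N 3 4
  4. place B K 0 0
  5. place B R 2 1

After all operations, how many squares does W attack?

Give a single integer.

Op 1: place BN@(1,4)
Op 2: place WN@(1,1)
Op 3: place WN@(3,4)
Op 4: place BK@(0,0)
Op 5: place BR@(2,1)
Per-piece attacks for W:
  WN@(1,1): attacks (2,3) (3,2) (0,3) (3,0)
  WN@(3,4): attacks (4,2) (2,2) (1,3)
Union (7 distinct): (0,3) (1,3) (2,2) (2,3) (3,0) (3,2) (4,2)

Answer: 7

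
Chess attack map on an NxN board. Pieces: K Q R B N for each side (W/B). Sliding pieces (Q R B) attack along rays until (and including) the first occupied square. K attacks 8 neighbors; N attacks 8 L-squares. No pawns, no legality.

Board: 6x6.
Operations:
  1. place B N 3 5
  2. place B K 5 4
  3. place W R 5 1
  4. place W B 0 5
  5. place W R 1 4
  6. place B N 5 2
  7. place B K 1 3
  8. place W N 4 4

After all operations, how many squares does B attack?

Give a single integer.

Answer: 17

Derivation:
Op 1: place BN@(3,5)
Op 2: place BK@(5,4)
Op 3: place WR@(5,1)
Op 4: place WB@(0,5)
Op 5: place WR@(1,4)
Op 6: place BN@(5,2)
Op 7: place BK@(1,3)
Op 8: place WN@(4,4)
Per-piece attacks for B:
  BK@(1,3): attacks (1,4) (1,2) (2,3) (0,3) (2,4) (2,2) (0,4) (0,2)
  BN@(3,5): attacks (4,3) (5,4) (2,3) (1,4)
  BN@(5,2): attacks (4,4) (3,3) (4,0) (3,1)
  BK@(5,4): attacks (5,5) (5,3) (4,4) (4,5) (4,3)
Union (17 distinct): (0,2) (0,3) (0,4) (1,2) (1,4) (2,2) (2,3) (2,4) (3,1) (3,3) (4,0) (4,3) (4,4) (4,5) (5,3) (5,4) (5,5)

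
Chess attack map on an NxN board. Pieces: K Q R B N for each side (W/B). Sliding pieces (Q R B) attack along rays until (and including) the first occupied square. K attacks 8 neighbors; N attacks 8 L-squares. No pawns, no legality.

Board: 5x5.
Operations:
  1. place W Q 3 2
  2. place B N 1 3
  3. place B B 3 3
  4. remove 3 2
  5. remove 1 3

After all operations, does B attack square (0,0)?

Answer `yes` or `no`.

Answer: yes

Derivation:
Op 1: place WQ@(3,2)
Op 2: place BN@(1,3)
Op 3: place BB@(3,3)
Op 4: remove (3,2)
Op 5: remove (1,3)
Per-piece attacks for B:
  BB@(3,3): attacks (4,4) (4,2) (2,4) (2,2) (1,1) (0,0)
B attacks (0,0): yes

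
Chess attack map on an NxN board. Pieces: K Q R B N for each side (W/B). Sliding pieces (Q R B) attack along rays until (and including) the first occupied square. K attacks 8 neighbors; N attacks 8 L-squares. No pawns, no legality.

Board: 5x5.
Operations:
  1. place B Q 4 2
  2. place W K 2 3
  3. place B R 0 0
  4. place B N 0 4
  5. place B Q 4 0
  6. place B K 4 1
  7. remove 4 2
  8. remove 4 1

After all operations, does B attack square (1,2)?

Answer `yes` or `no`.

Answer: yes

Derivation:
Op 1: place BQ@(4,2)
Op 2: place WK@(2,3)
Op 3: place BR@(0,0)
Op 4: place BN@(0,4)
Op 5: place BQ@(4,0)
Op 6: place BK@(4,1)
Op 7: remove (4,2)
Op 8: remove (4,1)
Per-piece attacks for B:
  BR@(0,0): attacks (0,1) (0,2) (0,3) (0,4) (1,0) (2,0) (3,0) (4,0) [ray(0,1) blocked at (0,4); ray(1,0) blocked at (4,0)]
  BN@(0,4): attacks (1,2) (2,3)
  BQ@(4,0): attacks (4,1) (4,2) (4,3) (4,4) (3,0) (2,0) (1,0) (0,0) (3,1) (2,2) (1,3) (0,4) [ray(-1,0) blocked at (0,0); ray(-1,1) blocked at (0,4)]
B attacks (1,2): yes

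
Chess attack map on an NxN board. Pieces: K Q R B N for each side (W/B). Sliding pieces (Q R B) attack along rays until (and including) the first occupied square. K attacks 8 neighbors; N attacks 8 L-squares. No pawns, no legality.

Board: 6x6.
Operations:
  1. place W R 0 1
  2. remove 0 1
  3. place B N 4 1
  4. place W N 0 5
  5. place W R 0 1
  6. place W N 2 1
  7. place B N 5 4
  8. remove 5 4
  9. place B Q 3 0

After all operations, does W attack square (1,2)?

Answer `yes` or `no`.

Answer: no

Derivation:
Op 1: place WR@(0,1)
Op 2: remove (0,1)
Op 3: place BN@(4,1)
Op 4: place WN@(0,5)
Op 5: place WR@(0,1)
Op 6: place WN@(2,1)
Op 7: place BN@(5,4)
Op 8: remove (5,4)
Op 9: place BQ@(3,0)
Per-piece attacks for W:
  WR@(0,1): attacks (0,2) (0,3) (0,4) (0,5) (0,0) (1,1) (2,1) [ray(0,1) blocked at (0,5); ray(1,0) blocked at (2,1)]
  WN@(0,5): attacks (1,3) (2,4)
  WN@(2,1): attacks (3,3) (4,2) (1,3) (0,2) (4,0) (0,0)
W attacks (1,2): no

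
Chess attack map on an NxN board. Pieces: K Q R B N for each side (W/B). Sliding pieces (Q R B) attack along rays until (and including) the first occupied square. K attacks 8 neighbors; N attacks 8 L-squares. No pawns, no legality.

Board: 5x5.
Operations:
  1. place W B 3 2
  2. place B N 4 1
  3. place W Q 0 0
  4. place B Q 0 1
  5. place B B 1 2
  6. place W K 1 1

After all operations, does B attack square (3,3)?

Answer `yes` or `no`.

Answer: yes

Derivation:
Op 1: place WB@(3,2)
Op 2: place BN@(4,1)
Op 3: place WQ@(0,0)
Op 4: place BQ@(0,1)
Op 5: place BB@(1,2)
Op 6: place WK@(1,1)
Per-piece attacks for B:
  BQ@(0,1): attacks (0,2) (0,3) (0,4) (0,0) (1,1) (1,2) (1,0) [ray(0,-1) blocked at (0,0); ray(1,0) blocked at (1,1); ray(1,1) blocked at (1,2)]
  BB@(1,2): attacks (2,3) (3,4) (2,1) (3,0) (0,3) (0,1) [ray(-1,-1) blocked at (0,1)]
  BN@(4,1): attacks (3,3) (2,2) (2,0)
B attacks (3,3): yes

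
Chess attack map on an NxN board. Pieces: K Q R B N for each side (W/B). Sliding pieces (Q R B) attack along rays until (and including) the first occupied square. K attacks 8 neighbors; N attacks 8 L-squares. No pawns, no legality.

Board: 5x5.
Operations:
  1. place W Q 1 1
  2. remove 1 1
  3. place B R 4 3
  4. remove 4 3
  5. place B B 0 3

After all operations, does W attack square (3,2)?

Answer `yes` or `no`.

Op 1: place WQ@(1,1)
Op 2: remove (1,1)
Op 3: place BR@(4,3)
Op 4: remove (4,3)
Op 5: place BB@(0,3)
Per-piece attacks for W:
W attacks (3,2): no

Answer: no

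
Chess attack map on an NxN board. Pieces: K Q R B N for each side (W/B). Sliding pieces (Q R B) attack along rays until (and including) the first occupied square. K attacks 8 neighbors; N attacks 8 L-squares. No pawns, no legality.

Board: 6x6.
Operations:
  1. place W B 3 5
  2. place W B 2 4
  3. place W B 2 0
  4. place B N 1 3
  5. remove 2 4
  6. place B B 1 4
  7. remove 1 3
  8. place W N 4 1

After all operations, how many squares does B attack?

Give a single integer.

Answer: 6

Derivation:
Op 1: place WB@(3,5)
Op 2: place WB@(2,4)
Op 3: place WB@(2,0)
Op 4: place BN@(1,3)
Op 5: remove (2,4)
Op 6: place BB@(1,4)
Op 7: remove (1,3)
Op 8: place WN@(4,1)
Per-piece attacks for B:
  BB@(1,4): attacks (2,5) (2,3) (3,2) (4,1) (0,5) (0,3) [ray(1,-1) blocked at (4,1)]
Union (6 distinct): (0,3) (0,5) (2,3) (2,5) (3,2) (4,1)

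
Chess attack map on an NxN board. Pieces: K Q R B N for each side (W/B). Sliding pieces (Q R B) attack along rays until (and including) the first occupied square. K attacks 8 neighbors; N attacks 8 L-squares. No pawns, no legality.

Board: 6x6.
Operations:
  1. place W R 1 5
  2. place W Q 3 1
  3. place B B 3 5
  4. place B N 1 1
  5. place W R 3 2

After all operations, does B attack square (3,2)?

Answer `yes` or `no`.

Answer: yes

Derivation:
Op 1: place WR@(1,5)
Op 2: place WQ@(3,1)
Op 3: place BB@(3,5)
Op 4: place BN@(1,1)
Op 5: place WR@(3,2)
Per-piece attacks for B:
  BN@(1,1): attacks (2,3) (3,2) (0,3) (3,0)
  BB@(3,5): attacks (4,4) (5,3) (2,4) (1,3) (0,2)
B attacks (3,2): yes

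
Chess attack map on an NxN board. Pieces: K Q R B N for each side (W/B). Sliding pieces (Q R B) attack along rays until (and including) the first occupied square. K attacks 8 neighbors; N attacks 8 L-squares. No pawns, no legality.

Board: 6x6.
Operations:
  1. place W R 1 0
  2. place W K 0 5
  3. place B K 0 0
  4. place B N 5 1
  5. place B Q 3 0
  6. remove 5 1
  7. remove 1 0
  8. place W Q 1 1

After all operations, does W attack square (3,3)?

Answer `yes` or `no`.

Answer: yes

Derivation:
Op 1: place WR@(1,0)
Op 2: place WK@(0,5)
Op 3: place BK@(0,0)
Op 4: place BN@(5,1)
Op 5: place BQ@(3,0)
Op 6: remove (5,1)
Op 7: remove (1,0)
Op 8: place WQ@(1,1)
Per-piece attacks for W:
  WK@(0,5): attacks (0,4) (1,5) (1,4)
  WQ@(1,1): attacks (1,2) (1,3) (1,4) (1,5) (1,0) (2,1) (3,1) (4,1) (5,1) (0,1) (2,2) (3,3) (4,4) (5,5) (2,0) (0,2) (0,0) [ray(-1,-1) blocked at (0,0)]
W attacks (3,3): yes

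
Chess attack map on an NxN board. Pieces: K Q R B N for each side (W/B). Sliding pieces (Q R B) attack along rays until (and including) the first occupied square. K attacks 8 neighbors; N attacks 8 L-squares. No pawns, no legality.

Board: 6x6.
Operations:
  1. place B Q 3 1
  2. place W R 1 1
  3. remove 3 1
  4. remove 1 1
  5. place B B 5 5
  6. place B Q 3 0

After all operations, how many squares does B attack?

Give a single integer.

Answer: 18

Derivation:
Op 1: place BQ@(3,1)
Op 2: place WR@(1,1)
Op 3: remove (3,1)
Op 4: remove (1,1)
Op 5: place BB@(5,5)
Op 6: place BQ@(3,0)
Per-piece attacks for B:
  BQ@(3,0): attacks (3,1) (3,2) (3,3) (3,4) (3,5) (4,0) (5,0) (2,0) (1,0) (0,0) (4,1) (5,2) (2,1) (1,2) (0,3)
  BB@(5,5): attacks (4,4) (3,3) (2,2) (1,1) (0,0)
Union (18 distinct): (0,0) (0,3) (1,0) (1,1) (1,2) (2,0) (2,1) (2,2) (3,1) (3,2) (3,3) (3,4) (3,5) (4,0) (4,1) (4,4) (5,0) (5,2)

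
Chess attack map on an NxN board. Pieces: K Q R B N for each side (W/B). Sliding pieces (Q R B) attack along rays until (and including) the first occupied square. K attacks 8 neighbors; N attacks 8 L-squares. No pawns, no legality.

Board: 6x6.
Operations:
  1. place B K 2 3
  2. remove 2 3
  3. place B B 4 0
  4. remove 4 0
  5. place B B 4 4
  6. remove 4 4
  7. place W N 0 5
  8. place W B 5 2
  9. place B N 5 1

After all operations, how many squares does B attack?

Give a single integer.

Op 1: place BK@(2,3)
Op 2: remove (2,3)
Op 3: place BB@(4,0)
Op 4: remove (4,0)
Op 5: place BB@(4,4)
Op 6: remove (4,4)
Op 7: place WN@(0,5)
Op 8: place WB@(5,2)
Op 9: place BN@(5,1)
Per-piece attacks for B:
  BN@(5,1): attacks (4,3) (3,2) (3,0)
Union (3 distinct): (3,0) (3,2) (4,3)

Answer: 3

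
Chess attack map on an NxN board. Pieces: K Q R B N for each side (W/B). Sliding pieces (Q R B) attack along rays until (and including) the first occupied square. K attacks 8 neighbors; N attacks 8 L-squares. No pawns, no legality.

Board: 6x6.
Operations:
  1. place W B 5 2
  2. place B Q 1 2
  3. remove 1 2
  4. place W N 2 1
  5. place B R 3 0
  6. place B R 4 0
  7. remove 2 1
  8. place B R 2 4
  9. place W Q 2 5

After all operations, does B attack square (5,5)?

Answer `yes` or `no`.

Answer: no

Derivation:
Op 1: place WB@(5,2)
Op 2: place BQ@(1,2)
Op 3: remove (1,2)
Op 4: place WN@(2,1)
Op 5: place BR@(3,0)
Op 6: place BR@(4,0)
Op 7: remove (2,1)
Op 8: place BR@(2,4)
Op 9: place WQ@(2,5)
Per-piece attacks for B:
  BR@(2,4): attacks (2,5) (2,3) (2,2) (2,1) (2,0) (3,4) (4,4) (5,4) (1,4) (0,4) [ray(0,1) blocked at (2,5)]
  BR@(3,0): attacks (3,1) (3,2) (3,3) (3,4) (3,5) (4,0) (2,0) (1,0) (0,0) [ray(1,0) blocked at (4,0)]
  BR@(4,0): attacks (4,1) (4,2) (4,3) (4,4) (4,5) (5,0) (3,0) [ray(-1,0) blocked at (3,0)]
B attacks (5,5): no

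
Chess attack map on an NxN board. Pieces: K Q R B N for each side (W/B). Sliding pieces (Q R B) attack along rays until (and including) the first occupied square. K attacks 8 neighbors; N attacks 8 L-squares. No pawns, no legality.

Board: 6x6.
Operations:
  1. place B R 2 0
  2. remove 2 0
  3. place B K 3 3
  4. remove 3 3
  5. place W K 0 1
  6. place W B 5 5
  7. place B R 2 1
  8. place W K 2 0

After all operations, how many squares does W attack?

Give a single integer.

Op 1: place BR@(2,0)
Op 2: remove (2,0)
Op 3: place BK@(3,3)
Op 4: remove (3,3)
Op 5: place WK@(0,1)
Op 6: place WB@(5,5)
Op 7: place BR@(2,1)
Op 8: place WK@(2,0)
Per-piece attacks for W:
  WK@(0,1): attacks (0,2) (0,0) (1,1) (1,2) (1,0)
  WK@(2,0): attacks (2,1) (3,0) (1,0) (3,1) (1,1)
  WB@(5,5): attacks (4,4) (3,3) (2,2) (1,1) (0,0)
Union (11 distinct): (0,0) (0,2) (1,0) (1,1) (1,2) (2,1) (2,2) (3,0) (3,1) (3,3) (4,4)

Answer: 11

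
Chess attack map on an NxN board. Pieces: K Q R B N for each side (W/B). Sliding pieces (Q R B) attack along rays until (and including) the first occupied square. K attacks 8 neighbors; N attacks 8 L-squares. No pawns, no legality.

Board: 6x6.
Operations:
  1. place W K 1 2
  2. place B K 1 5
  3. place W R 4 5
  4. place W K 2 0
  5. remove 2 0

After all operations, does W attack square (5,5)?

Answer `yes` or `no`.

Answer: yes

Derivation:
Op 1: place WK@(1,2)
Op 2: place BK@(1,5)
Op 3: place WR@(4,5)
Op 4: place WK@(2,0)
Op 5: remove (2,0)
Per-piece attacks for W:
  WK@(1,2): attacks (1,3) (1,1) (2,2) (0,2) (2,3) (2,1) (0,3) (0,1)
  WR@(4,5): attacks (4,4) (4,3) (4,2) (4,1) (4,0) (5,5) (3,5) (2,5) (1,5) [ray(-1,0) blocked at (1,5)]
W attacks (5,5): yes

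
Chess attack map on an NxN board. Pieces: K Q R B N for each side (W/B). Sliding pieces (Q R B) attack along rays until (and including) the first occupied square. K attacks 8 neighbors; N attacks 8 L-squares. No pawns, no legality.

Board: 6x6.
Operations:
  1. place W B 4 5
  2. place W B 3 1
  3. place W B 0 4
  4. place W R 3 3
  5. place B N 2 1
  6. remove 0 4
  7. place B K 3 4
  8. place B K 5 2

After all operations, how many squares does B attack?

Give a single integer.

Answer: 16

Derivation:
Op 1: place WB@(4,5)
Op 2: place WB@(3,1)
Op 3: place WB@(0,4)
Op 4: place WR@(3,3)
Op 5: place BN@(2,1)
Op 6: remove (0,4)
Op 7: place BK@(3,4)
Op 8: place BK@(5,2)
Per-piece attacks for B:
  BN@(2,1): attacks (3,3) (4,2) (1,3) (0,2) (4,0) (0,0)
  BK@(3,4): attacks (3,5) (3,3) (4,4) (2,4) (4,5) (4,3) (2,5) (2,3)
  BK@(5,2): attacks (5,3) (5,1) (4,2) (4,3) (4,1)
Union (16 distinct): (0,0) (0,2) (1,3) (2,3) (2,4) (2,5) (3,3) (3,5) (4,0) (4,1) (4,2) (4,3) (4,4) (4,5) (5,1) (5,3)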